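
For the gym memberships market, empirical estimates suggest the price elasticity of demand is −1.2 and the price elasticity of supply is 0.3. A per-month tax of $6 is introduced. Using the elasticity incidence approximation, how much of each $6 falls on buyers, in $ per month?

Buyers bear ≈ $1.2 per month.

Incidence ratio: buyers' share ≈ εs / (εs + |εd|) = 0.3 / (0.3 + 1.2) = 0.2.
So buyers bear ≈ 0.2 × $6 = $1.2; sellers bear $4.8.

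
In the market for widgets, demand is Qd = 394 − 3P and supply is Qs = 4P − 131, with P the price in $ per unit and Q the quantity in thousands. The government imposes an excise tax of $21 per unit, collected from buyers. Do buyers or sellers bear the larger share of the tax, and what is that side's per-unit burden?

Buyers bear the larger share: $12 per unit.

Without the tax, 394 − 3P = 4P − 131 gives 7P = 525, so P* = $75 and Q* = 169.
With the tax collected from buyers, demand (in seller-price terms) shifts: Qd = 394 − 3(P + 21).
New equilibrium: buyers pay $87, sellers receive $66, Q = 133. (Wedge: Pb − Ps = 21.)
Per-unit burden: buyers $12, sellers $9.
Buyers take the larger share because demand is less price-elastic here (demand slope 3 vs supply slope 4).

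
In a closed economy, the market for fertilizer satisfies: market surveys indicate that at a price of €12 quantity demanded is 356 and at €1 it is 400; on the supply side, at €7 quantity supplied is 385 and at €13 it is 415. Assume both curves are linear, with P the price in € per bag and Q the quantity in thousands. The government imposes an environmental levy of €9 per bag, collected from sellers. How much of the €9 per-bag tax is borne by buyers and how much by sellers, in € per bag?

Demand slope: (400 − 356)/(1 − 12) = -4, so Qd = 404 − 4P.
Supply slope: (415 − 385)/(13 − 7) = 5, so Qs = 5P + 350.
Before the tax: set 404 − 4P = 5P + 350 → P* = €6, Q* = 380.
With the tax collected from sellers, supply shifts: Qs = 5(P − 9) + 350.
New equilibrium: buyers pay €11, sellers receive €2, Q = 360. (Wedge: Pb − Ps = 9.)
Burden on buyers: €5; on sellers: €4. (They sum to €9.)
The less price-elastic side of the market bears the larger share of a per-unit tax.

Buyers bear €5 per bag; sellers bear €4 per bag.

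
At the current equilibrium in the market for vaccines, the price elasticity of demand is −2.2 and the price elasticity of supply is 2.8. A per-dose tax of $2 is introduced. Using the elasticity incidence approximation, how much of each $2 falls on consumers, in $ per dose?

Consumers bear ≈ $1.12 per dose.

Incidence ratio: consumers' share ≈ εs / (εs + |εd|) = 2.8 / (2.8 + 2.2) = 0.56.
So consumers bear ≈ 0.56 × $2 = $1.12; suppliers bear $0.88.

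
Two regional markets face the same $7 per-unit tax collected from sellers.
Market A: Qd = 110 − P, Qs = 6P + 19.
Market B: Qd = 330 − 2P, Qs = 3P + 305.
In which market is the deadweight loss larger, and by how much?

Market B, by $8.4.

Market A: pre-tax P* = $13, Q* = 97; post-tax Q = 91; deadweight loss = $21.
Market B: pre-tax P* = $5, Q* = 320; post-tax Q = 311.6; deadweight loss = $29.4.
Difference: $21 vs $29.4 → market B is larger by $8.4.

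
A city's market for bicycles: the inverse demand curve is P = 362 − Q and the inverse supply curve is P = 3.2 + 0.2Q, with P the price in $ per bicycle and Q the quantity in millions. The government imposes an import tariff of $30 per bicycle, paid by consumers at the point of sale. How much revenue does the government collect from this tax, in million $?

Tax revenue = $8220 million.

Inverting to Q(P) form: Qd = 362 − P; Qs = 5P − 16.
Before the tax: set 362 − P = 5P − 16 → P* = $63, Q* = 299.
With the tax collected from consumers, demand (in seller-price terms) shifts: Qd = 362 − (P + 30).
New equilibrium: consumers pay $88, sellers receive $58, Q = 274. (Wedge: Pb − Ps = 30.)
Revenue = t · Q = 30 · 274 = $8220.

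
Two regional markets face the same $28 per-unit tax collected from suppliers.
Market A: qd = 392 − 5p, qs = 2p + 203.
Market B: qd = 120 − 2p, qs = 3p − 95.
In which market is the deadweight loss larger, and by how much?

Market A: pre-tax p* = $27, q* = 257; post-tax q = 217; deadweight loss = $560.
Market B: pre-tax p* = $43, q* = 34; post-tax q = 0.4; deadweight loss = $470.4.
Difference: $560 vs $470.4 → market A is larger by $89.6.

Market A, by $89.6.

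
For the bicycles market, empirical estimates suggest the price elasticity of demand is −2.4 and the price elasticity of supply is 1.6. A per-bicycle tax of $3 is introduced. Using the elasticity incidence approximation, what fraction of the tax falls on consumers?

Incidence ratio: consumers' share ≈ εs / (εs + |εd|) = 1.6 / (1.6 + 2.4) = 0.4.
Supply is the less elastic side, so consumers bear the smaller share.

Consumers' share ≈ 0.4.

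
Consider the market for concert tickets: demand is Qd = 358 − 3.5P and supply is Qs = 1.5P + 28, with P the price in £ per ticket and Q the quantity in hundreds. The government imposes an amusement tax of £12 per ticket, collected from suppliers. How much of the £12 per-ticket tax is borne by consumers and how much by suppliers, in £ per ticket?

Consumers bear £3.6 per ticket; suppliers bear £8.4 per ticket.

Without the tax, 358 − 3.5P = 1.5P + 28 gives 5P = 330, so P* = £66 and Q* = 127.
With the tax collected from suppliers, supply shifts: Qs = 1.5(P − 12) + 28.
Solving gives Q = 114.4 with consumers paying £69.6 and suppliers receiving £57.6 (the £12 wedge).
Burden on consumers: £3.6; on suppliers: £8.4. (They sum to £12.)
The less price-elastic side of the market bears the larger share of a per-unit tax.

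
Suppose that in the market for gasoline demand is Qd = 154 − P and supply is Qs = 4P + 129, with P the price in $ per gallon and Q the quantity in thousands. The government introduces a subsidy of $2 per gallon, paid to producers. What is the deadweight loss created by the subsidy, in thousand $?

Deadweight loss = $1.6 thousand.

Without the subsidy, 154 − P = 4P + 129 gives 5P = 25, so P* = $5 and Q* = 149.
With a per-unit subsidy paid to producers, each receives P + 2 per unit sold, so supply becomes Qs = 4(P + 2) + 129.
New equilibrium: buyers pay $3.4, producers receive $5.4, Q = 150.6. (Wedge: Pb − Ps = −2.)
Quantity rises by |ΔQ| = |149 − 150.6| = 1.6.
DWL = ½ · t · |ΔQ| = ½ · 2 · 1.6 = $1.6.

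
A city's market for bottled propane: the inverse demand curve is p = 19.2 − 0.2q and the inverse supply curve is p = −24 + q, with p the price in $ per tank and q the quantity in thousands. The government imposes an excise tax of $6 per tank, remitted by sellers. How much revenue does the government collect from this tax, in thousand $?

Rewrite in direct form: qd = 96 − 5p and qs = p + 24.
Without the tax, 96 − 5p = p + 24 gives 6p = 72, so p* = $12 and q* = 36.
With the tax collected from sellers, supply shifts: qs = (p − 6) + 24.
Solving gives q = 31 with buyers paying $13 and sellers receiving $7 (the $6 wedge).
Revenue = t · Q = 6 · 31 = $186.

Tax revenue = $186 thousand.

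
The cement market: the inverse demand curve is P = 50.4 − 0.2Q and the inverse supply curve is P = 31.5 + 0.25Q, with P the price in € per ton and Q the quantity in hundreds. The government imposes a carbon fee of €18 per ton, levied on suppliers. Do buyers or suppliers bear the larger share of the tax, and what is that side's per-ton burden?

Suppliers bear the larger share: €10 per ton.

Inverting to Q(P) form: Qd = 252 − 5P; Qs = 4P − 126.
Without the tax, 252 − 5P = 4P − 126 gives 9P = 378, so P* = €42 and Q* = 42.
With the tax collected from suppliers, supply shifts: Qs = 4(P − 18) − 126.
New equilibrium: buyers pay €50, suppliers receive €32, Q = 2. (Wedge: Pb − Ps = 18.)
Per-ton burden: buyers €8, suppliers €10.
Suppliers take the larger share because supply is less price-elastic here (demand slope 5 vs supply slope 4).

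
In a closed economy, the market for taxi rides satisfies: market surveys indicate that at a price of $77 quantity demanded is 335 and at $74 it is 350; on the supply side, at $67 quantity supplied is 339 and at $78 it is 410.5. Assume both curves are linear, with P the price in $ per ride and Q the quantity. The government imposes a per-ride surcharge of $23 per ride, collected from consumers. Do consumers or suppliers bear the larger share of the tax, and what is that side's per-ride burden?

Consumers bear the larger share: $13 per ride.

Demand slope: (350 − 335)/(74 − 77) = -5, so Qd = 720 − 5P.
Supply slope: (410.5 − 339)/(78 − 67) = 6.5, so Qs = 6.5P − 96.5.
Before the tax: set 720 − 5P = 6.5P − 96.5 → P* = $71, Q* = 365.
With the tax collected from consumers, demand (in seller-price terms) shifts: Qd = 720 − 5(P + 23).
New equilibrium: consumers pay $84, suppliers receive $61, Q = 300. (Wedge: Pb − Ps = 23.)
Per-ride burden: consumers $13, suppliers $10.
Consumers take the larger share because demand is less price-elastic here (demand slope 5 vs supply slope 6.5).
The less price-elastic side of the market bears the larger share of a per-unit tax.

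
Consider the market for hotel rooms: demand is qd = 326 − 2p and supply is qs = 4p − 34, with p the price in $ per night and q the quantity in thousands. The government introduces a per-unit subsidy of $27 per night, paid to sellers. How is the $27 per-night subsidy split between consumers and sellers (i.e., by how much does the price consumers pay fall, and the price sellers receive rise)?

Consumers gain $18 per night; sellers gain $9 per night.

Without the subsidy, 326 − 2p = 4p − 34 gives 6p = 360, so p* = $60 and q* = 206.
With a per-unit subsidy paid to sellers, each receives p + 27 per unit sold, so supply becomes qs = 4(p + 27) − 34.
Solving gives q = 242 with consumers paying $42 and sellers receiving $69 (the $27 wedge).
Gain to consumers: $18; to sellers: $9. (They sum to $27.)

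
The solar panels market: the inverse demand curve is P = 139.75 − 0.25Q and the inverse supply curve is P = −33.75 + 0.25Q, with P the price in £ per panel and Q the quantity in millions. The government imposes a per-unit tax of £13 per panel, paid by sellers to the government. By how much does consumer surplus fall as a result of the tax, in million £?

Rewrite in direct form: Qd = 559 − 4P and Qs = 4P + 135.
Before the tax: set 559 − 4P = 4P + 135 → P* = £53, Q* = 347.
With the tax collected from sellers, supply shifts: Qs = 4(P − 13) + 135.
Solving gives Q = 321 with buyers paying £59.5 and sellers receiving £46.5 (the £13 wedge).
ΔCS is the trapezoid between Q = 321 and Q = 347 of height £6.5: ½ · (347 + 321) · 6.5 = £2171.

Consumer surplus falls by £2171 million.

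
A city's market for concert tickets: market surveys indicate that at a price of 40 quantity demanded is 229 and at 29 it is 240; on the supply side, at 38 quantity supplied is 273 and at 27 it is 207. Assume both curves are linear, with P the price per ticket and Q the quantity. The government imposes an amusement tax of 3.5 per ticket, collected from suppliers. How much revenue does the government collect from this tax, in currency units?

Tax revenue = 819.

Demand slope: (240 − 229)/(29 − 40) = -1, so Qd = 269 − P.
Supply slope: (207 − 273)/(27 − 38) = 6, so Qs = 6P + 45.
Without the tax, 269 − P = 6P + 45 gives 7P = 224, so P* = 32 and Q* = 237.
With the tax collected from suppliers, supply shifts: Qs = 6(P − 3.5) + 45.
New equilibrium: consumers pay 35, suppliers receive 31.5, Q = 234. (Wedge: Pb − Ps = 3.5.)
Revenue = t · Q = 3.5 · 234 = 819.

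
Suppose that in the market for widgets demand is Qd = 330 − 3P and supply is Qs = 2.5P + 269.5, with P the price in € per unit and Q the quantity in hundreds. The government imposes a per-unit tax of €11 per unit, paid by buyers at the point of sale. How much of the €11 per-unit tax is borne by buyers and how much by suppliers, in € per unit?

Before the tax: set 330 − 3P = 2.5P + 269.5 → P* = €11, Q* = 297.
With the tax collected from buyers, demand (in seller-price terms) shifts: Qd = 330 − 3(P + 11).
Solving gives Q = 282 with buyers paying €16 and suppliers receiving €5 (the €11 wedge).
Burden on buyers: €5; on suppliers: €6. (They sum to €11.)

Buyers bear €5 per unit; suppliers bear €6 per unit.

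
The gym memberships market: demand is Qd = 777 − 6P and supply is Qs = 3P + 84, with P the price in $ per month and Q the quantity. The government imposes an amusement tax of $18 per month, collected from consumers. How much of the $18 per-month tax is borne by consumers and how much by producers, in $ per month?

Consumers bear $6 per month; producers bear $12 per month.

Without the tax, 777 − 6P = 3P + 84 gives 9P = 693, so P* = $77 and Q* = 315.
With the tax collected from consumers, demand (in seller-price terms) shifts: Qd = 777 − 6(P + 18).
Solving gives Q = 279 with consumers paying $83 and producers receiving $65 (the $18 wedge).
Burden on consumers: $6; on producers: $12. (They sum to $18.)
The less price-elastic side of the market bears the larger share of a per-unit tax.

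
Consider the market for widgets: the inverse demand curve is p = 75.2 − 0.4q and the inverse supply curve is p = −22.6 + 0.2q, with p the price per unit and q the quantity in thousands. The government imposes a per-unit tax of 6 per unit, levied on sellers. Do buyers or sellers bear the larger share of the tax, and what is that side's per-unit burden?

Inverting to q(p) form: qd = 188 − 2.5p; qs = 5p + 113.
Without the tax, 188 − 2.5p = 5p + 113 gives 7.5p = 75, so p* = 10 and q* = 163.
With the tax collected from sellers, supply shifts: qs = 5(p − 6) + 113.
New equilibrium: buyers pay 14, sellers receive 8, q = 153. (Wedge: pb − ps = 6.)
Per-unit burden: buyers 4, sellers 2.
Buyers take the larger share because demand is less price-elastic here (demand slope 2.5 vs supply slope 5).
The less price-elastic side of the market bears the larger share of a per-unit tax.

Buyers bear the larger share: 4 per unit.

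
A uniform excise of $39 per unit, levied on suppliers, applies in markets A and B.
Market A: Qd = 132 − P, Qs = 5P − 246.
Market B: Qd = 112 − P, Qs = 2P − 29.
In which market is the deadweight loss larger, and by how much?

Market A: pre-tax P* = $63, Q* = 69; post-tax Q = 36.5; deadweight loss = $633.75.
Market B: pre-tax P* = $47, Q* = 65; post-tax Q = 39; deadweight loss = $507.
Difference: $633.75 vs $507 → market A is larger by $126.75.

Market A, by $126.75.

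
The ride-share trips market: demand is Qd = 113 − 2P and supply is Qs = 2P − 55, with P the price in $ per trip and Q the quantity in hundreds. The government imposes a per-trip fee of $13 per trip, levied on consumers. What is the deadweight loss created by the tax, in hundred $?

Before the tax: set 113 − 2P = 2P − 55 → P* = $42, Q* = 29.
With the tax collected from consumers, demand (in seller-price terms) shifts: Qd = 113 − 2(P + 13).
New equilibrium: consumers pay $48.5, suppliers receive $35.5, Q = 16. (Wedge: Pb − Ps = 13.)
Quantity falls by |ΔQ| = |29 − 16| = 13.
DWL = ½ · t · |ΔQ| = ½ · 13 · 13 = $84.5.

Deadweight loss = $84.5 hundred.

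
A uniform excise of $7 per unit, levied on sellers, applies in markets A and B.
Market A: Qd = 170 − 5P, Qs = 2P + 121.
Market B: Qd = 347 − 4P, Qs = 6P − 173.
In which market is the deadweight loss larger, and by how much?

Market B, by $23.8.

Market A: pre-tax P* = $7, Q* = 135; post-tax Q = 125; deadweight loss = $35.
Market B: pre-tax P* = $52, Q* = 139; post-tax Q = 122.2; deadweight loss = $58.8.
Difference: $35 vs $58.8 → market B is larger by $23.8.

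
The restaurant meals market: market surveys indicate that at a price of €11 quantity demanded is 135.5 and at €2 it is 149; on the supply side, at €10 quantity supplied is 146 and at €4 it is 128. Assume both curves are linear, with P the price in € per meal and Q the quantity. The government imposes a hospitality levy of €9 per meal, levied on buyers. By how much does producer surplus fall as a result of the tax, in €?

Producer surplus falls by €406.5.

Demand slope: (149 − 135.5)/(2 − 11) = -1.5, so Qd = 152 − 1.5P.
Supply slope: (128 − 146)/(4 − 10) = 3, so Qs = 3P + 116.
Before the tax: set 152 − 1.5P = 3P + 116 → P* = €8, Q* = 140.
With the tax collected from buyers, demand (in seller-price terms) shifts: Qd = 152 − 1.5(P + 9).
New equilibrium: buyers pay €14, sellers receive €5, Q = 131. (Wedge: Pb − Ps = 9.)
ΔPS is the trapezoid between Q = 131 and Q = 140 of height €3: ½ · (140 + 131) · 3 = €406.5.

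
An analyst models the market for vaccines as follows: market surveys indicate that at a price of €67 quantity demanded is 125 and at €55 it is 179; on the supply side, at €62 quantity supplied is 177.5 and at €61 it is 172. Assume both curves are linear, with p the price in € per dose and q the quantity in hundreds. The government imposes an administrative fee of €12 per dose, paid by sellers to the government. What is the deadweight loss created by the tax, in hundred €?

Demand slope: (179 − 125)/(55 − 67) = -4.5, so qd = 426.5 − 4.5p.
Supply slope: (172 − 177.5)/(61 − 62) = 5.5, so qs = 5.5p − 163.5.
Without the tax, 426.5 − 4.5p = 5.5p − 163.5 gives 10p = 590, so p* = €59 and q* = 161.
With the tax collected from sellers, supply shifts: qs = 5.5(p − 12) − 163.5.
Solving gives q = 131.3 with consumers paying €65.6 and sellers receiving €53.6 (the €12 wedge).
Quantity falls by |ΔQ| = |161 − 131.3| = 29.7.
DWL = ½ · t · |ΔQ| = ½ · 12 · 29.7 = €178.2.

Deadweight loss = €178.2 hundred.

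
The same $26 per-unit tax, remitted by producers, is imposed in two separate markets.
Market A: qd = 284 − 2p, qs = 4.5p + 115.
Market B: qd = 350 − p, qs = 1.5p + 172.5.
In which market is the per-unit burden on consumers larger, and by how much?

Market A, by $2.4.

Market A: pre-tax p* = $26, q* = 232; post-tax q = 196; per-unit burden on consumers = $18.
Market B: pre-tax p* = $71, q* = 279; post-tax q = 263.4; per-unit burden on consumers = $15.6.
Difference: $18 vs $15.6 → market A is larger by $2.4.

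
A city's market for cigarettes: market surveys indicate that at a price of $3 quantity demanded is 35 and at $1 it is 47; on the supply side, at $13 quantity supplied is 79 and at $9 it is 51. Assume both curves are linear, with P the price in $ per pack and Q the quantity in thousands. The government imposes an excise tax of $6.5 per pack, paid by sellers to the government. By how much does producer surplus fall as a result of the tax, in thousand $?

Demand slope: (47 − 35)/(1 − 3) = -6, so Qd = 53 − 6P.
Supply slope: (51 − 79)/(9 − 13) = 7, so Qs = 7P − 12.
Without the tax, 53 − 6P = 7P − 12 gives 13P = 65, so P* = $5 and Q* = 23.
With the tax collected from sellers, supply shifts: Qs = 7(P − 6.5) − 12.
Solving gives Q = 2 with consumers paying $8.5 and sellers receiving $2 (the $6.5 wedge).
ΔPS is the trapezoid between Q = 2 and Q = 23 of height $3: ½ · (23 + 2) · 3 = $37.5.

Producer surplus falls by $37.5 thousand.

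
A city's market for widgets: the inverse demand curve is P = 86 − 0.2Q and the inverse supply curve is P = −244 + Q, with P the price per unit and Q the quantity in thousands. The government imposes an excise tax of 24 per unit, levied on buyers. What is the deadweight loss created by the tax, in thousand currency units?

Deadweight loss = 240 thousand.

Rewrite in direct form: Qd = 430 − 5P and Qs = P + 244.
Before the tax: set 430 − 5P = P + 244 → P* = 31, Q* = 275.
With the tax collected from buyers, demand (in seller-price terms) shifts: Qd = 430 − 5(P + 24).
New equilibrium: buyers pay 35, sellers receive 11, Q = 255. (Wedge: Pb − Ps = 24.)
Quantity falls by |ΔQ| = |275 − 255| = 20.
DWL = ½ · t · |ΔQ| = ½ · 24 · 20 = 240.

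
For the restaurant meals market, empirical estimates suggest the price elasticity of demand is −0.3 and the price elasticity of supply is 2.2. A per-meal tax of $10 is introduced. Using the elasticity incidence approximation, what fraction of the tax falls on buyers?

Incidence ratio: buyers' share ≈ εs / (εs + |εd|) = 2.2 / (2.2 + 0.3) = 0.88.
Supply is the more elastic side, so buyers bear the larger share.

Buyers' share ≈ 0.88.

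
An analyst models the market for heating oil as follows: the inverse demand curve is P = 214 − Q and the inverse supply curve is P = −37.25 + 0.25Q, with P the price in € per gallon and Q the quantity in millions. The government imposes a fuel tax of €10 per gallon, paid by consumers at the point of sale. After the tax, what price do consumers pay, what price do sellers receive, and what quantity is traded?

Consumers pay €21; sellers receive €11; quantity = 193.

Rewrite in direct form: Qd = 214 − P and Qs = 4P + 149.
Before the tax: set 214 − P = 4P + 149 → P* = €13, Q* = 201.
With the tax collected from consumers, demand (in seller-price terms) shifts: Qd = 214 − (P + 10).
Solving gives Q = 193 with consumers paying €21 and sellers receiving €11 (the €10 wedge).
The less price-elastic side of the market bears the larger share of a per-unit tax.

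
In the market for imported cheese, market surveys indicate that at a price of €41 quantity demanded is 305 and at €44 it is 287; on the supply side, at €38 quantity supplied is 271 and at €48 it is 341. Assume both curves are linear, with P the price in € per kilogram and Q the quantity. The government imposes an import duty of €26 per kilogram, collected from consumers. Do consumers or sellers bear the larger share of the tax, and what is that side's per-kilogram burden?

Demand slope: (287 − 305)/(44 − 41) = -6, so Qd = 551 − 6P.
Supply slope: (341 − 271)/(48 − 38) = 7, so Qs = 7P + 5.
Without the tax, 551 − 6P = 7P + 5 gives 13P = 546, so P* = €42 and Q* = 299.
With the tax collected from consumers, demand (in seller-price terms) shifts: Qd = 551 − 6(P + 26).
Solving gives Q = 215 with consumers paying €56 and sellers receiving €30 (the €26 wedge).
Per-kilogram burden: consumers €14, sellers €12.
Consumers take the larger share because demand is less price-elastic here (demand slope 6 vs supply slope 7).

Consumers bear the larger share: €14 per kilogram.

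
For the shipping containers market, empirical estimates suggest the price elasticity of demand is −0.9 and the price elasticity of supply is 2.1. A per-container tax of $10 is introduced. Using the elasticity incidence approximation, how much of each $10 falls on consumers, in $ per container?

Incidence ratio: consumers' share ≈ εs / (εs + |εd|) = 2.1 / (2.1 + 0.9) = 0.7.
So consumers bear ≈ 0.7 × $10 = $7; suppliers bear $3.

Consumers bear ≈ $7 per container.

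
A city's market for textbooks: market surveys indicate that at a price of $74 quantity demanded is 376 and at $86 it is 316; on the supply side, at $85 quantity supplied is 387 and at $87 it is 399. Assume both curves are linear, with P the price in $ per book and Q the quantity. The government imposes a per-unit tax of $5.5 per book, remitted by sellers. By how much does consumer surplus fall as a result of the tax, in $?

Demand slope: (316 − 376)/(86 − 74) = -5, so Qd = 746 − 5P.
Supply slope: (399 − 387)/(87 − 85) = 6, so Qs = 6P − 123.
Without the tax, 746 − 5P = 6P − 123 gives 11P = 869, so P* = $79 and Q* = 351.
With the tax collected from sellers, supply shifts: Qs = 6(P − 5.5) − 123.
Solving gives Q = 336 with buyers paying $82 and sellers receiving $76.5 (the $5.5 wedge).
ΔCS is the trapezoid between Q = 336 and Q = 351 of height $3: ½ · (351 + 336) · 3 = $1030.5.

Consumer surplus falls by $1030.5.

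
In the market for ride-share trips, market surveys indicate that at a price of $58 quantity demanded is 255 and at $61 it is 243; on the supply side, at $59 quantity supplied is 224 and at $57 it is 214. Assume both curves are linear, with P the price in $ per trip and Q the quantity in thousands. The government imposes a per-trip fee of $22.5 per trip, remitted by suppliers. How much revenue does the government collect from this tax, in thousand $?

Demand slope: (243 − 255)/(61 − 58) = -4, so Qd = 487 − 4P.
Supply slope: (214 − 224)/(57 − 59) = 5, so Qs = 5P − 71.
Before the tax: set 487 − 4P = 5P − 71 → P* = $62, Q* = 239.
With the tax collected from suppliers, supply shifts: Qs = 5(P − 22.5) − 71.
Solving gives Q = 189 with consumers paying $74.5 and suppliers receiving $52 (the $22.5 wedge).
Revenue = t · Q = 22.5 · 189 = $4252.5.

Tax revenue = $4252.5 thousand.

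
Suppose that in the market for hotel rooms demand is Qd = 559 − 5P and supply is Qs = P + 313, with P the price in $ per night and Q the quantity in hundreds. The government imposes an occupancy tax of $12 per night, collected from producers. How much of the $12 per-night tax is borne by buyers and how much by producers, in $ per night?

Before the tax: set 559 − 5P = P + 313 → P* = $41, Q* = 354.
With the tax collected from producers, supply shifts: Qs = (P − 12) + 313.
New equilibrium: buyers pay $43, producers receive $31, Q = 344. (Wedge: Pb − Ps = 12.)
Burden on buyers: $2; on producers: $10. (They sum to $12.)

Buyers bear $2 per night; producers bear $10 per night.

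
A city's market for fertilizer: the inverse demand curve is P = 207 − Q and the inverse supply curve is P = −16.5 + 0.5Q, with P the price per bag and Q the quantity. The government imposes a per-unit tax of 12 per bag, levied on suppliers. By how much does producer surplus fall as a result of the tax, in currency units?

Rewrite in direct form: Qd = 207 − P and Qs = 2P + 33.
Without the tax, 207 − P = 2P + 33 gives 3P = 174, so P* = 58 and Q* = 149.
With the tax collected from suppliers, supply shifts: Qs = 2(P − 12) + 33.
Solving gives Q = 141 with buyers paying 66 and suppliers receiving 54 (the 12 wedge).
ΔPS is the trapezoid between Q = 141 and Q = 149 of height 4: ½ · (149 + 141) · 4 = 580.

Producer surplus falls by 580.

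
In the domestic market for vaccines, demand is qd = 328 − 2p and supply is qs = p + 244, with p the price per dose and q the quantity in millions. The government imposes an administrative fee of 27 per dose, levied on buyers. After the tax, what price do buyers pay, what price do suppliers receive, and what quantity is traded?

Buyers pay 37; suppliers receive 10; quantity = 254.

Without the tax, 328 − 2p = p + 244 gives 3p = 84, so p* = 28 and q* = 272.
With the tax collected from buyers, demand (in seller-price terms) shifts: qd = 328 − 2(p + 27).
Solving gives q = 254 with buyers paying 37 and suppliers receiving 10 (the 27 wedge).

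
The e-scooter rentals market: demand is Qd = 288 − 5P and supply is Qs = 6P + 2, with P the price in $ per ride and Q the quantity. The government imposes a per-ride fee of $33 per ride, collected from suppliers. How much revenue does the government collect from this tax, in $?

Before the tax: set 288 − 5P = 6P + 2 → P* = $26, Q* = 158.
With the tax collected from suppliers, supply shifts: Qs = 6(P − 33) + 2.
New equilibrium: buyers pay $44, suppliers receive $11, Q = 68. (Wedge: Pb − Ps = 33.)
Revenue = t · Q = 33 · 68 = $2244.

Tax revenue = $2244.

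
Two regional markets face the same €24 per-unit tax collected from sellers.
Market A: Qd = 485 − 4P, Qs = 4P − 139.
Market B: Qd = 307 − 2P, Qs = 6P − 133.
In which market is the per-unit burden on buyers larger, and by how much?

Market B, by €6.

Market A: pre-tax P* = €78, Q* = 173; post-tax Q = 125; per-unit burden on buyers = €12.
Market B: pre-tax P* = €55, Q* = 197; post-tax Q = 161; per-unit burden on buyers = €18.
Difference: €12 vs €18 → market B is larger by €6.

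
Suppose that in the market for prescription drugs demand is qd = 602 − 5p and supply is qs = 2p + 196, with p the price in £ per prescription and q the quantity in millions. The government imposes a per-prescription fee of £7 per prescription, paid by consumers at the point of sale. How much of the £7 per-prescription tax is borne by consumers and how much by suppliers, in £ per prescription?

Before the tax: set 602 − 5p = 2p + 196 → p* = £58, q* = 312.
With the tax collected from consumers, demand (in seller-price terms) shifts: qd = 602 − 5(p + 7).
New equilibrium: consumers pay £60, suppliers receive £53, q = 302. (Wedge: pb − ps = 7.)
Burden on consumers: £2; on suppliers: £5. (They sum to £7.)

Consumers bear £2 per prescription; suppliers bear £5 per prescription.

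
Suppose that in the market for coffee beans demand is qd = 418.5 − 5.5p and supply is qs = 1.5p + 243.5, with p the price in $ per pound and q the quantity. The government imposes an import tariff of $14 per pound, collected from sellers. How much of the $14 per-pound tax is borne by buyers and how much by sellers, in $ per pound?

Without the tax, 418.5 − 5.5p = 1.5p + 243.5 gives 7p = 175, so p* = $25 and q* = 281.
With the tax collected from sellers, supply shifts: qs = 1.5(p − 14) + 243.5.
New equilibrium: buyers pay $28, sellers receive $14, q = 264.5. (Wedge: pb − ps = 14.)
Burden on buyers: $3; on sellers: $11. (They sum to $14.)
The less price-elastic side of the market bears the larger share of a per-unit tax.

Buyers bear $3 per pound; sellers bear $11 per pound.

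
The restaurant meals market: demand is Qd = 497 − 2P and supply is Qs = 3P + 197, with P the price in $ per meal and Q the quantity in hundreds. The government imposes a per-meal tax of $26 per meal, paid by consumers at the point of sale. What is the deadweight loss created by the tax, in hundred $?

Deadweight loss = $405.6 hundred.

Without the tax, 497 − 2P = 3P + 197 gives 5P = 300, so P* = $60 and Q* = 377.
With the tax collected from consumers, demand (in seller-price terms) shifts: Qd = 497 − 2(P + 26).
Solving gives Q = 345.8 with consumers paying $75.6 and producers receiving $49.6 (the $26 wedge).
Quantity falls by |ΔQ| = |377 − 345.8| = 31.2.
DWL = ½ · t · |ΔQ| = ½ · 26 · 31.2 = $405.6.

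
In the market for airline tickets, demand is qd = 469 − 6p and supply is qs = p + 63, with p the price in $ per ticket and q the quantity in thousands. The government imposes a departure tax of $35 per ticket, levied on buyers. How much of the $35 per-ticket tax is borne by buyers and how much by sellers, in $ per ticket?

Buyers bear $5 per ticket; sellers bear $30 per ticket.

Without the tax, 469 − 6p = p + 63 gives 7p = 406, so p* = $58 and q* = 121.
With the tax collected from buyers, demand (in seller-price terms) shifts: qd = 469 − 6(p + 35).
New equilibrium: buyers pay $63, sellers receive $28, q = 91. (Wedge: pb − ps = 35.)
Burden on buyers: $5; on sellers: $30. (They sum to $35.)
The less price-elastic side of the market bears the larger share of a per-unit tax.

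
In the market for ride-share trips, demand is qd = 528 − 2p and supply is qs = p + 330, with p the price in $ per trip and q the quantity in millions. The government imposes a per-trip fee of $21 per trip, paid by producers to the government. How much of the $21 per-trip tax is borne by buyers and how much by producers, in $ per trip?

Buyers bear $7 per trip; producers bear $14 per trip.

Before the tax: set 528 − 2p = p + 330 → p* = $66, q* = 396.
With the tax collected from producers, supply shifts: qs = (p − 21) + 330.
Solving gives q = 382 with buyers paying $73 and producers receiving $52 (the $21 wedge).
Burden on buyers: $7; on producers: $14. (They sum to $21.)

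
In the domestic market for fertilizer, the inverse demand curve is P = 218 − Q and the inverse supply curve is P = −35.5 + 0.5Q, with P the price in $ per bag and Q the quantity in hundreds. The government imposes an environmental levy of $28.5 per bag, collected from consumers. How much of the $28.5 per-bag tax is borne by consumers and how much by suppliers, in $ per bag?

Rewrite in direct form: Qd = 218 − P and Qs = 2P + 71.
Without the tax, 218 − P = 2P + 71 gives 3P = 147, so P* = $49 and Q* = 169.
With the tax collected from consumers, demand (in seller-price terms) shifts: Qd = 218 − (P + 28.5).
New equilibrium: consumers pay $68, suppliers receive $39.5, Q = 150. (Wedge: Pb − Ps = 28.5.)
Burden on consumers: $19; on suppliers: $9.5. (They sum to $28.5.)

Consumers bear $19 per bag; suppliers bear $9.5 per bag.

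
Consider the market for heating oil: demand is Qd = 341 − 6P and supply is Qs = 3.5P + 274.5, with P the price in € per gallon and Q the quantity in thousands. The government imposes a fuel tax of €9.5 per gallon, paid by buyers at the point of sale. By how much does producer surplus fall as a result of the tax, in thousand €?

Producer surplus falls by €1731 thousand.

Before the tax: set 341 − 6P = 3.5P + 274.5 → P* = €7, Q* = 299.
With the tax collected from buyers, demand (in seller-price terms) shifts: Qd = 341 − 6(P + 9.5).
Solving gives Q = 278 with buyers paying €10.5 and suppliers receiving €1 (the €9.5 wedge).
ΔPS is the trapezoid between Q = 278 and Q = 299 of height €6: ½ · (299 + 278) · 6 = €1731.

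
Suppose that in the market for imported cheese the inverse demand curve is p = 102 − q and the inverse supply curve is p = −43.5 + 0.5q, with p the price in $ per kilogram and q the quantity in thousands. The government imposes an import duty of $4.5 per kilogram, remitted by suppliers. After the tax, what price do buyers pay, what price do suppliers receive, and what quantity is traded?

Buyers pay $8; suppliers receive $3.5; quantity = 94.

Inverting to q(p) form: qd = 102 − p; qs = 2p + 87.
Without the tax, 102 − p = 2p + 87 gives 3p = 15, so p* = $5 and q* = 97.
With the tax collected from suppliers, supply shifts: qs = 2(p − 4.5) + 87.
Solving gives q = 94 with buyers paying $8 and suppliers receiving $3.5 (the $4.5 wedge).
The less price-elastic side of the market bears the larger share of a per-unit tax.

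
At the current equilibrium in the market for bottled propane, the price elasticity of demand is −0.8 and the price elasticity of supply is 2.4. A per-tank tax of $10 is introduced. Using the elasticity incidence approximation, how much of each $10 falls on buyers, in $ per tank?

Incidence ratio: buyers' share ≈ εs / (εs + |εd|) = 2.4 / (2.4 + 0.8) = 0.75.
So buyers bear ≈ 0.75 × $10 = $7.5; producers bear $2.5.

Buyers bear ≈ $7.5 per tank.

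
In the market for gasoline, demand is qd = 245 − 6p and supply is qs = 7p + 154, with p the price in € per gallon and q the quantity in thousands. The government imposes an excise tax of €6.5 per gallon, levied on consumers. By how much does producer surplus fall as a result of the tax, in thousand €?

Producer surplus falls by €577.5 thousand.

Before the tax: set 245 − 6p = 7p + 154 → p* = €7, q* = 203.
With the tax collected from consumers, demand (in seller-price terms) shifts: qd = 245 − 6(p + 6.5).
New equilibrium: consumers pay €10.5, producers receive €4, q = 182. (Wedge: pb − ps = 6.5.)
ΔPS is the trapezoid between Q = 182 and Q = 203 of height €3: ½ · (203 + 182) · 3 = €577.5.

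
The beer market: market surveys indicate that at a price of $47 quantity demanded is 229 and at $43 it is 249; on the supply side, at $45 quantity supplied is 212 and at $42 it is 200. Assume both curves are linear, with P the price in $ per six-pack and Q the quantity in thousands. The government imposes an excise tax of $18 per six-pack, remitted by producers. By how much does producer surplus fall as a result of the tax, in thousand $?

Demand slope: (249 − 229)/(43 − 47) = -5, so Qd = 464 − 5P.
Supply slope: (200 − 212)/(42 − 45) = 4, so Qs = 4P + 32.
Without the tax, 464 − 5P = 4P + 32 gives 9P = 432, so P* = $48 and Q* = 224.
With the tax collected from producers, supply shifts: Qs = 4(P − 18) + 32.
New equilibrium: consumers pay $56, producers receive $38, Q = 184. (Wedge: Pb − Ps = 18.)
ΔPS is the trapezoid between Q = 184 and Q = 224 of height $10: ½ · (224 + 184) · 10 = $2040.

Producer surplus falls by $2040 thousand.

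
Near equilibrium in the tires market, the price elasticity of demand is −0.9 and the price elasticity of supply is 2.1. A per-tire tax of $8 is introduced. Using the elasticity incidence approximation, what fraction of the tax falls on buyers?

Incidence ratio: buyers' share ≈ εs / (εs + |εd|) = 2.1 / (2.1 + 0.9) = 0.7.
Supply is the more elastic side, so buyers bear the larger share.

Buyers' share ≈ 0.7.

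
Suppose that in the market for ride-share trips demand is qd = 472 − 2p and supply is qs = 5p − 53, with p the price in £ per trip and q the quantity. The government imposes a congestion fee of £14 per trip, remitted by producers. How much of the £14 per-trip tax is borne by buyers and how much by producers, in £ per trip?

Without the tax, 472 − 2p = 5p − 53 gives 7p = 525, so p* = £75 and q* = 322.
With the tax collected from producers, supply shifts: qs = 5(p − 14) − 53.
Solving gives q = 302 with buyers paying £85 and producers receiving £71 (the £14 wedge).
Burden on buyers: £10; on producers: £4. (They sum to £14.)
The less price-elastic side of the market bears the larger share of a per-unit tax.

Buyers bear £10 per trip; producers bear £4 per trip.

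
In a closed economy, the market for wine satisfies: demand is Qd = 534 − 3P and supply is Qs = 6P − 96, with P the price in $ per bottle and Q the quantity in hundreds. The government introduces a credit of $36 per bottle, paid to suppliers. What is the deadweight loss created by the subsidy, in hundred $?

Deadweight loss = $1296 hundred.

Without the subsidy, 534 − 3P = 6P − 96 gives 9P = 630, so P* = $70 and Q* = 324.
With a per-unit subsidy paid to suppliers, each receives P + 36 per unit sold, so supply becomes Qs = 6(P + 36) − 96.
Solving gives Q = 396 with buyers paying $46 and suppliers receiving $82 (the $36 wedge).
Quantity rises by |ΔQ| = |324 − 396| = 72.
DWL = ½ · t · |ΔQ| = ½ · 36 · 72 = $1296.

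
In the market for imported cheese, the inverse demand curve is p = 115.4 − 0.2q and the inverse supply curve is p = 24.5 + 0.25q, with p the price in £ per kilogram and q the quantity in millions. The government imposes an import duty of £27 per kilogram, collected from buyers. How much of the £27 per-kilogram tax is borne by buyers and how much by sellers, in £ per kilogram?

Inverting to q(p) form: qd = 577 − 5p; qs = 4p − 98.
Without the tax, 577 − 5p = 4p − 98 gives 9p = 675, so p* = £75 and q* = 202.
With the tax collected from buyers, demand (in seller-price terms) shifts: qd = 577 − 5(p + 27).
Solving gives q = 142 with buyers paying £87 and sellers receiving £60 (the £27 wedge).
Burden on buyers: £12; on sellers: £15. (They sum to £27.)

Buyers bear £12 per kilogram; sellers bear £15 per kilogram.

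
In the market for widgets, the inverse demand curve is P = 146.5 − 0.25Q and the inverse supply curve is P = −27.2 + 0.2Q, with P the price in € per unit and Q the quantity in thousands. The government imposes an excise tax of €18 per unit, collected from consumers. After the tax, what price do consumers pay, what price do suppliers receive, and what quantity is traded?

Consumers pay €60; suppliers receive €42; quantity = 346.

Rewrite in direct form: Qd = 586 − 4P and Qs = 5P + 136.
Without the tax, 586 − 4P = 5P + 136 gives 9P = 450, so P* = €50 and Q* = 386.
With the tax collected from consumers, demand (in seller-price terms) shifts: Qd = 586 − 4(P + 18).
New equilibrium: consumers pay €60, suppliers receive €42, Q = 346. (Wedge: Pb − Ps = 18.)
The less price-elastic side of the market bears the larger share of a per-unit tax.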